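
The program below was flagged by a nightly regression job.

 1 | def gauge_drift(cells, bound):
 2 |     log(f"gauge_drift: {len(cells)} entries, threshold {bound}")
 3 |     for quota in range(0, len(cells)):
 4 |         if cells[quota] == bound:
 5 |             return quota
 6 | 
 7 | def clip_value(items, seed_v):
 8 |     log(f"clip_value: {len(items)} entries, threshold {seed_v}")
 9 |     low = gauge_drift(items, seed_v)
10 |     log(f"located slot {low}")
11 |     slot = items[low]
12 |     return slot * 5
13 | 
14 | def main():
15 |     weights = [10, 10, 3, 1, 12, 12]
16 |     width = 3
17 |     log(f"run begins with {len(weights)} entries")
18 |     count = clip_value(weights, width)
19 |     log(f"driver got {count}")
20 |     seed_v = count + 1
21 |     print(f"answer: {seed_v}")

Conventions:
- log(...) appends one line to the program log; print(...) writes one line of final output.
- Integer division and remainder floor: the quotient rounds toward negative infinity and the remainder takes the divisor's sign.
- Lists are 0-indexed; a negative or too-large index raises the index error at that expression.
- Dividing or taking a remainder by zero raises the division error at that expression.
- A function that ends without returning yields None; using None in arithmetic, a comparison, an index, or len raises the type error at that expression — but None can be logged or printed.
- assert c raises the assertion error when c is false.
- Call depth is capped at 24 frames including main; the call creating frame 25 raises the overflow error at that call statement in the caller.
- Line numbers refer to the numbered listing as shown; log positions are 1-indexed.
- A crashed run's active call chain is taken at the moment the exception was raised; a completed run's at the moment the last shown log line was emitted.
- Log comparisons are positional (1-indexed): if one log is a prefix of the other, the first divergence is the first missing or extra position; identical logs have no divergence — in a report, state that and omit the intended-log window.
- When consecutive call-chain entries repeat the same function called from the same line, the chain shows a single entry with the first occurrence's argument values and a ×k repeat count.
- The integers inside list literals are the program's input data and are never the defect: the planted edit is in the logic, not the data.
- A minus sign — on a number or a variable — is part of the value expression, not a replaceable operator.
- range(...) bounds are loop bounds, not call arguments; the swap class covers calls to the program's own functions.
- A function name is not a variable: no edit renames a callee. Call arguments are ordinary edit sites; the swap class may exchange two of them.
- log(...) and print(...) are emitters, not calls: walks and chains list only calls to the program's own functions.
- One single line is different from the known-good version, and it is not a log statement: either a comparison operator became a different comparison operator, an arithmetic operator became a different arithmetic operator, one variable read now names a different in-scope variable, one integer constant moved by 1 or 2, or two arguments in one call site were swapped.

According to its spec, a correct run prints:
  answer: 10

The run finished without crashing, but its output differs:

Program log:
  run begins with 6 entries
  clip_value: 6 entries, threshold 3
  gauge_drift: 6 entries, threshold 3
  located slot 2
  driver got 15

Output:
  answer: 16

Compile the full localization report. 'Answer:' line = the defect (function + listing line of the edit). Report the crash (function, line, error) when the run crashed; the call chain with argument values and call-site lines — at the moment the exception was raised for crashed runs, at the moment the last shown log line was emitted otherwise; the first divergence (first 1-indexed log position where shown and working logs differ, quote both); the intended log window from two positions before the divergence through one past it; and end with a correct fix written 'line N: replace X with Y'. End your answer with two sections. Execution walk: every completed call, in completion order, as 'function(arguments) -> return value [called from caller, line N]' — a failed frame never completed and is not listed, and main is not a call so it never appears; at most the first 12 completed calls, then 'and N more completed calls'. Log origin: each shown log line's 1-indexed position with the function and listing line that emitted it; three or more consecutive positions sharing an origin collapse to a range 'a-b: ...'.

Answer: the defect is in clip_value at line 12.
Key fact: The log first diverges at position 5: the faulty run prints 'driver got 15' where the working version prints 'driver got 9'.
Call chain: main.
First divergence: position 5; shown 'driver got 15' vs intended 'driver got 9'.
Intended log window:
  3: gauge_drift: 6 entries, threshold 3
  4: located slot 2
  5: driver got 9
Execution walk:
  gauge_drift([10, 10, 3, 1, 12, 12], 3) -> 2  [called from clip_value, line 9]
  clip_value([10, 10, 3, 1, 12, 12], 3) -> 15  [called from main, line 18]
Log origin:
  1: emitted by main (line 17)
  2: emitted by clip_value (line 8)
  3: emitted by gauge_drift (line 2)
  4: emitted by clip_value (line 10)
  5: emitted by main (line 19)
A correct fix: line 12: replace `5` with `3`.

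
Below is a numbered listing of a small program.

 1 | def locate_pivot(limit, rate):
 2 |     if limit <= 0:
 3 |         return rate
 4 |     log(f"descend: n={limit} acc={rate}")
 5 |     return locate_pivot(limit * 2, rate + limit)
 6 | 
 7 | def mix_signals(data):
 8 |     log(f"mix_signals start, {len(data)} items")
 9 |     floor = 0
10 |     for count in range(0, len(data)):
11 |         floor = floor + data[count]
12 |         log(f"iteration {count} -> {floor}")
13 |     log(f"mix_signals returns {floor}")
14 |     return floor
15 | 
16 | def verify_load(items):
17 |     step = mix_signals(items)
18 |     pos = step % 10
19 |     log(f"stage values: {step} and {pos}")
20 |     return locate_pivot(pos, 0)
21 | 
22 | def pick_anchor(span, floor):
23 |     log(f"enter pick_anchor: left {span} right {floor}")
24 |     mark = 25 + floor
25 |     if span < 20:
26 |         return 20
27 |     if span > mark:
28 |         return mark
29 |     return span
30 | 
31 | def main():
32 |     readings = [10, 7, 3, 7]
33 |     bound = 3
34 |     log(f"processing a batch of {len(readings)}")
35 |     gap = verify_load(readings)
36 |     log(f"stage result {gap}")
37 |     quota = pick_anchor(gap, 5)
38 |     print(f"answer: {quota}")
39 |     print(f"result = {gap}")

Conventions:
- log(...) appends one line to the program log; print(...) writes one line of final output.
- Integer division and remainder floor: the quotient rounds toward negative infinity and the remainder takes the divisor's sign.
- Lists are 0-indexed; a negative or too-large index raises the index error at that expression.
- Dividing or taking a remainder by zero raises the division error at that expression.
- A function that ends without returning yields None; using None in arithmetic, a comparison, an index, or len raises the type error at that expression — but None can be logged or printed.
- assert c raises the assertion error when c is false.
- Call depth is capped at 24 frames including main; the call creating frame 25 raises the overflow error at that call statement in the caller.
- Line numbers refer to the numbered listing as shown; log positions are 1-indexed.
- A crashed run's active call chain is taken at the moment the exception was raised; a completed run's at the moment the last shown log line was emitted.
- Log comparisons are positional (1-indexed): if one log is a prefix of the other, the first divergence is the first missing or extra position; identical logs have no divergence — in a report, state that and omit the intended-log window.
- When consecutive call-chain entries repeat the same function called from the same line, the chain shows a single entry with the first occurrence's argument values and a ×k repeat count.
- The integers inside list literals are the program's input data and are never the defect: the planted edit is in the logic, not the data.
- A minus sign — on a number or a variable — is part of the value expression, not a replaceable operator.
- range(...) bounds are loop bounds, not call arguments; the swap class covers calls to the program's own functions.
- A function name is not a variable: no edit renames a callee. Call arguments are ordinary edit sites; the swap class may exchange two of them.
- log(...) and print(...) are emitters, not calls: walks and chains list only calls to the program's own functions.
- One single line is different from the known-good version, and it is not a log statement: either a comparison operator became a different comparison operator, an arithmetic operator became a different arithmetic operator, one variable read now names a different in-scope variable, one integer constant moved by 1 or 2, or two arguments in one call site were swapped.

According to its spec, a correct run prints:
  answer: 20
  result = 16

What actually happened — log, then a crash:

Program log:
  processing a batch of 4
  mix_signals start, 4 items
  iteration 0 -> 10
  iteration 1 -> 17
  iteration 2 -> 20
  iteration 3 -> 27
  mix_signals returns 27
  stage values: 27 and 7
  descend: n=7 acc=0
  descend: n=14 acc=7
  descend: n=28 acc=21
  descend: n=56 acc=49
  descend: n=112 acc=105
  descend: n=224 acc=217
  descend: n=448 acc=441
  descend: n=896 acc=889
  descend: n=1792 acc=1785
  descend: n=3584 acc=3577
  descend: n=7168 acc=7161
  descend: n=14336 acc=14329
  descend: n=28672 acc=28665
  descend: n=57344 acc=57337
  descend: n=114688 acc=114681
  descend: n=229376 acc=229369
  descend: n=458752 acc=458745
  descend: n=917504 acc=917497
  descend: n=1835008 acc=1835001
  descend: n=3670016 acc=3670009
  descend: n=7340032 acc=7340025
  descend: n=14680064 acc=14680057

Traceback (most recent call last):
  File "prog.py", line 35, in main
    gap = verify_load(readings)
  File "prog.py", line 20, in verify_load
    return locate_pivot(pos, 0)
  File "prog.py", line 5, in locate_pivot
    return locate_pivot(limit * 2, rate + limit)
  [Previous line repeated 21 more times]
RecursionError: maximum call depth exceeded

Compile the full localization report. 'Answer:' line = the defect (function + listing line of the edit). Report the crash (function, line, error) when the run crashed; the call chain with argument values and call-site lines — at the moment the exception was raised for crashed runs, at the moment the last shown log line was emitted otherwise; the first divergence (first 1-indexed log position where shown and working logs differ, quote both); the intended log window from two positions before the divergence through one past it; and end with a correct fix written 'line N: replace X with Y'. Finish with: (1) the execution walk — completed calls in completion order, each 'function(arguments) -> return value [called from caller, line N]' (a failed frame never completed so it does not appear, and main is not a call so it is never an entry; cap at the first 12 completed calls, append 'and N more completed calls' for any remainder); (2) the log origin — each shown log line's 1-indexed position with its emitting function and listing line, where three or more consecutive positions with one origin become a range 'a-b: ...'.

Answer: the defect is in locate_pivot at line 5.
Key fact: The earliest visible damage is log position 10 — 'descend: n=14 acc=7' rather than the intended 'descend: n=5 acc=7'.
Crash: locate_pivot, line 5, RecursionError.
Call chain: main -> verify_load([10, 7, 3, 7]) (called at line 35) -> locate_pivot(7, 0) (called at line 20) -> locate_pivot(14, 7) (called at line 5) ×21.
First divergence: at position 10 the run shows 'descend: n=14 acc=7' where the working version logs 'descend: n=5 acc=7'.
Intended log window:
  8: stage values: 27 and 7
  9: descend: n=7 acc=0
  10: descend: n=5 acc=7
  11: descend: n=3 acc=12
Execution walk:
  mix_signals([10, 7, 3, 7]) -> 27  [called from verify_load, line 17]
Log origin:
  1 — main, line 34
  2 — mix_signals, line 8
  3-6 — mix_signals, line 12
  7 — mix_signals, line 13
  8 — verify_load, line 19
  9-30 — locate_pivot, line 4
A correct fix: line 5: replace `*` with `-`.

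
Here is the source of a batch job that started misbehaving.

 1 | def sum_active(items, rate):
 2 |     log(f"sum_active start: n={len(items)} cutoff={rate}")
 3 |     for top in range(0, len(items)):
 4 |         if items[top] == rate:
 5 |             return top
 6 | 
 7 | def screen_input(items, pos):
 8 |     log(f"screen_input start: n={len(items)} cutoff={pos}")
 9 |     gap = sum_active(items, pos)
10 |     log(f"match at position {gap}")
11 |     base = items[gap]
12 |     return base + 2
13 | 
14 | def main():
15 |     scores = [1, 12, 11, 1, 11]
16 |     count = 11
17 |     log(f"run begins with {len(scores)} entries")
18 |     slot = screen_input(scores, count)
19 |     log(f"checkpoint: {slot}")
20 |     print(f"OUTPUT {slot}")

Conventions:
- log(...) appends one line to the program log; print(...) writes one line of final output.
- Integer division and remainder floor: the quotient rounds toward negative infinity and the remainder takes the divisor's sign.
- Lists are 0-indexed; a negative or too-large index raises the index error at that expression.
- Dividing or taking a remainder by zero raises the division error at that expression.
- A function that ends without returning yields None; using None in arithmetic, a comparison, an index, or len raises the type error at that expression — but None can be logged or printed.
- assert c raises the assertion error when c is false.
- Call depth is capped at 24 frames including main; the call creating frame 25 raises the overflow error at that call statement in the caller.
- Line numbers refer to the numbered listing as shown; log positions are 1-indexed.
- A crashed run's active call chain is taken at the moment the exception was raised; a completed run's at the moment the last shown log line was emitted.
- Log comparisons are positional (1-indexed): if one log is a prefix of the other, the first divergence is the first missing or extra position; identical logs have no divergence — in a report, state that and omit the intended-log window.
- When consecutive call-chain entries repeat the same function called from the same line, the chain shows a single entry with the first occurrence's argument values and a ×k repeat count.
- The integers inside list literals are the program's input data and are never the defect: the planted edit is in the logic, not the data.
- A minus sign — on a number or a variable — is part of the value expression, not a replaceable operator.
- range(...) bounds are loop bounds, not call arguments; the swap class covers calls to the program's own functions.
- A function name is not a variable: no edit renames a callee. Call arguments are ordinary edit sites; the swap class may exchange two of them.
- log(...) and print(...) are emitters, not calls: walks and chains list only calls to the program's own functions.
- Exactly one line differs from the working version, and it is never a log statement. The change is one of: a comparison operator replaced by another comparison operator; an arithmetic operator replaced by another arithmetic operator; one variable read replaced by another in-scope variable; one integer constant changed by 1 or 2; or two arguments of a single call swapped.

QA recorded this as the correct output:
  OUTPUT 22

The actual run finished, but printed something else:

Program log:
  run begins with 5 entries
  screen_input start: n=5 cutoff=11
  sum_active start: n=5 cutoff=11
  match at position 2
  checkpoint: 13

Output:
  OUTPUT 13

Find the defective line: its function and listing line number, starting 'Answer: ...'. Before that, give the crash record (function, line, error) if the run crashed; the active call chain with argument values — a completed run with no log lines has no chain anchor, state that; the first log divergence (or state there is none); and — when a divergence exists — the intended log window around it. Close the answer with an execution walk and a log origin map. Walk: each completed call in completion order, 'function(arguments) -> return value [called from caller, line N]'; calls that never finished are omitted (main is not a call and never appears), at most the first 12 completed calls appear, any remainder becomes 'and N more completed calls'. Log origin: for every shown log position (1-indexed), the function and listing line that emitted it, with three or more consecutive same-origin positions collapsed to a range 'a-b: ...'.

Answer: the defect is in screen_input at line 12.
Key fact: The earliest visible damage is log position 5 — 'checkpoint: 13' rather than the intended 'checkpoint: 22'.
Call chain: main.
First divergence: position 5; shown 'checkpoint: 13' vs intended 'checkpoint: 22'.
Intended log window:
  3: sum_active start: n=5 cutoff=11
  4: match at position 2
  5: checkpoint: 22
Execution walk:
  sum_active([1, 12, 11, 1, 11], 11) -> 2  [called from screen_input, line 9]
  screen_input([1, 12, 11, 1, 11], 11) -> 13  [called from main, line 18]
Log origin:
  1: emitted by main (line 17)
  2: emitted by screen_input (line 8)
  3: emitted by sum_active (line 2)
  4: emitted by screen_input (line 10)
  5: emitted by main (line 19)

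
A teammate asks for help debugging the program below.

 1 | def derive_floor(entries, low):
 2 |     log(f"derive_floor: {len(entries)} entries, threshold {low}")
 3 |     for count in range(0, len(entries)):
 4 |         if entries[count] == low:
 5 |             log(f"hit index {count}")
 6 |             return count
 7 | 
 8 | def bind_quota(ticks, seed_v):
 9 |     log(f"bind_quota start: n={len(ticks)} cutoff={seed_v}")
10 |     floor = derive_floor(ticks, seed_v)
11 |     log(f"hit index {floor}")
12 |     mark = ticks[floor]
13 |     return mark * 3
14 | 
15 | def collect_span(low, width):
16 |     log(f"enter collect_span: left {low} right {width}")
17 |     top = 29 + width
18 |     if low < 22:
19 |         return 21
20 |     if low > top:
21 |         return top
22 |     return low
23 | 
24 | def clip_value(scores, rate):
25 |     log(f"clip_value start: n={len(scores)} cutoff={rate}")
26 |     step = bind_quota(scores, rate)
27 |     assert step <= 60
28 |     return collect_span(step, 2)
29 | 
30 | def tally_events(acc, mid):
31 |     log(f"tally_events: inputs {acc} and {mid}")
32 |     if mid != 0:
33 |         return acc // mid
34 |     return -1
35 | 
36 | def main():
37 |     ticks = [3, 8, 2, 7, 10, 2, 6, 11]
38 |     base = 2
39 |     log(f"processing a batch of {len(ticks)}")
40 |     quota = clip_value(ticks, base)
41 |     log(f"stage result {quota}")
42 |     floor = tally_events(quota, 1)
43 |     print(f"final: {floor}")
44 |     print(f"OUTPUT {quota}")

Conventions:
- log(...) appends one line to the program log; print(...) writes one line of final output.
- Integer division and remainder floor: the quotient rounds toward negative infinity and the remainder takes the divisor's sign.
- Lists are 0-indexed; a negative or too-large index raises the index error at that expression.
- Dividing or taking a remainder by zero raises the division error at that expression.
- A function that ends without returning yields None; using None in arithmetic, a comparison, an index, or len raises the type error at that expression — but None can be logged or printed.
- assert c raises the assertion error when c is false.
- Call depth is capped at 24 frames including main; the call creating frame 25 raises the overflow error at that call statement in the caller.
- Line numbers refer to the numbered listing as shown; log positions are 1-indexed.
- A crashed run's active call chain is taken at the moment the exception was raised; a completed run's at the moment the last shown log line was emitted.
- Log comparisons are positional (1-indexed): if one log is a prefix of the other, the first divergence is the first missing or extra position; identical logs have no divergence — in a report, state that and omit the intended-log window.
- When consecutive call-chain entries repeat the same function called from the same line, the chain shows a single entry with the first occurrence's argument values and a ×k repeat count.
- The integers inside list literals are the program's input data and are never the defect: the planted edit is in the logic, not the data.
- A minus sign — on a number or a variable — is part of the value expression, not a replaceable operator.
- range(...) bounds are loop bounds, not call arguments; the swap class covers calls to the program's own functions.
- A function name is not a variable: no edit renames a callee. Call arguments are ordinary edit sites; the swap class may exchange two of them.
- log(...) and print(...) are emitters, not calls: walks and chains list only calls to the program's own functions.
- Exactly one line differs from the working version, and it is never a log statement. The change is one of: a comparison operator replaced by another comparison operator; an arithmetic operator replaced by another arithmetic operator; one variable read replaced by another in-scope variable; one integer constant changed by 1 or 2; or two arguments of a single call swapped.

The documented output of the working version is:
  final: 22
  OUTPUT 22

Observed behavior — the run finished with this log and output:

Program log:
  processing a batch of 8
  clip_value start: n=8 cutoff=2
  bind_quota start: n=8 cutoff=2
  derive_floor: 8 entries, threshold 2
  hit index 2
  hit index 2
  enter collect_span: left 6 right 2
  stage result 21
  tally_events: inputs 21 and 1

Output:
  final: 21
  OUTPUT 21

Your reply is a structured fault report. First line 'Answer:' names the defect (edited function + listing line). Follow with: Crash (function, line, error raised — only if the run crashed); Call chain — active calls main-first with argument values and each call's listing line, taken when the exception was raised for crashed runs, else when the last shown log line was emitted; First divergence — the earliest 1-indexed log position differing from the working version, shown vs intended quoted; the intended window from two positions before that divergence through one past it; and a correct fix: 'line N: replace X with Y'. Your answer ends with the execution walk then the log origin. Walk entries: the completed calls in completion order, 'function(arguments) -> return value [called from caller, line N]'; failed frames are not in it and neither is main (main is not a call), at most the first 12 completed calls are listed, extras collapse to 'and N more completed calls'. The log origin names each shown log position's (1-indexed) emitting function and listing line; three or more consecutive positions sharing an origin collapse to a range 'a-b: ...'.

Answer: the defect is in collect_span at line 19.
Key observation: Log line 8 is where behavior first shows: 'stage result 21' appears instead of 'stage result 22'.
Call chain: main -> tally_events(21, 1) (called at line 42).
First divergence: position 8 — the shown line 'stage result 21' should read 'stage result 22'.
Intended log window:
  6: hit index 2
  7: enter collect_span: left 6 right 2
  8: stage result 22
  9: tally_events: inputs 22 and 1
Execution walk:
  derive_floor([3, 8, 2, 7, 10, 2, 6, 11], 2) -> 2  [called from bind_quota, line 10]
  bind_quota([3, 8, 2, 7, 10, 2, 6, 11], 2) -> 6  [called from clip_value, line 26]
  collect_span(6, 2) -> 21  [called from clip_value, line 28]
  clip_value([3, 8, 2, 7, 10, 2, 6, 11], 2) -> 21  [called from main, line 40]
  tally_events(21, 1) -> 21  [called from main, line 42]
Log origin:
  1: logged in main at line 39
  2: logged in clip_value at line 25
  3: logged in bind_quota at line 9
  4: logged in derive_floor at line 2
  5: logged in derive_floor at line 5
  6: logged in bind_quota at line 11
  7: logged in collect_span at line 16
  8: logged in main at line 41
  9: logged in tally_events at line 31
A correct fix: line 19: replace `21` with `22`.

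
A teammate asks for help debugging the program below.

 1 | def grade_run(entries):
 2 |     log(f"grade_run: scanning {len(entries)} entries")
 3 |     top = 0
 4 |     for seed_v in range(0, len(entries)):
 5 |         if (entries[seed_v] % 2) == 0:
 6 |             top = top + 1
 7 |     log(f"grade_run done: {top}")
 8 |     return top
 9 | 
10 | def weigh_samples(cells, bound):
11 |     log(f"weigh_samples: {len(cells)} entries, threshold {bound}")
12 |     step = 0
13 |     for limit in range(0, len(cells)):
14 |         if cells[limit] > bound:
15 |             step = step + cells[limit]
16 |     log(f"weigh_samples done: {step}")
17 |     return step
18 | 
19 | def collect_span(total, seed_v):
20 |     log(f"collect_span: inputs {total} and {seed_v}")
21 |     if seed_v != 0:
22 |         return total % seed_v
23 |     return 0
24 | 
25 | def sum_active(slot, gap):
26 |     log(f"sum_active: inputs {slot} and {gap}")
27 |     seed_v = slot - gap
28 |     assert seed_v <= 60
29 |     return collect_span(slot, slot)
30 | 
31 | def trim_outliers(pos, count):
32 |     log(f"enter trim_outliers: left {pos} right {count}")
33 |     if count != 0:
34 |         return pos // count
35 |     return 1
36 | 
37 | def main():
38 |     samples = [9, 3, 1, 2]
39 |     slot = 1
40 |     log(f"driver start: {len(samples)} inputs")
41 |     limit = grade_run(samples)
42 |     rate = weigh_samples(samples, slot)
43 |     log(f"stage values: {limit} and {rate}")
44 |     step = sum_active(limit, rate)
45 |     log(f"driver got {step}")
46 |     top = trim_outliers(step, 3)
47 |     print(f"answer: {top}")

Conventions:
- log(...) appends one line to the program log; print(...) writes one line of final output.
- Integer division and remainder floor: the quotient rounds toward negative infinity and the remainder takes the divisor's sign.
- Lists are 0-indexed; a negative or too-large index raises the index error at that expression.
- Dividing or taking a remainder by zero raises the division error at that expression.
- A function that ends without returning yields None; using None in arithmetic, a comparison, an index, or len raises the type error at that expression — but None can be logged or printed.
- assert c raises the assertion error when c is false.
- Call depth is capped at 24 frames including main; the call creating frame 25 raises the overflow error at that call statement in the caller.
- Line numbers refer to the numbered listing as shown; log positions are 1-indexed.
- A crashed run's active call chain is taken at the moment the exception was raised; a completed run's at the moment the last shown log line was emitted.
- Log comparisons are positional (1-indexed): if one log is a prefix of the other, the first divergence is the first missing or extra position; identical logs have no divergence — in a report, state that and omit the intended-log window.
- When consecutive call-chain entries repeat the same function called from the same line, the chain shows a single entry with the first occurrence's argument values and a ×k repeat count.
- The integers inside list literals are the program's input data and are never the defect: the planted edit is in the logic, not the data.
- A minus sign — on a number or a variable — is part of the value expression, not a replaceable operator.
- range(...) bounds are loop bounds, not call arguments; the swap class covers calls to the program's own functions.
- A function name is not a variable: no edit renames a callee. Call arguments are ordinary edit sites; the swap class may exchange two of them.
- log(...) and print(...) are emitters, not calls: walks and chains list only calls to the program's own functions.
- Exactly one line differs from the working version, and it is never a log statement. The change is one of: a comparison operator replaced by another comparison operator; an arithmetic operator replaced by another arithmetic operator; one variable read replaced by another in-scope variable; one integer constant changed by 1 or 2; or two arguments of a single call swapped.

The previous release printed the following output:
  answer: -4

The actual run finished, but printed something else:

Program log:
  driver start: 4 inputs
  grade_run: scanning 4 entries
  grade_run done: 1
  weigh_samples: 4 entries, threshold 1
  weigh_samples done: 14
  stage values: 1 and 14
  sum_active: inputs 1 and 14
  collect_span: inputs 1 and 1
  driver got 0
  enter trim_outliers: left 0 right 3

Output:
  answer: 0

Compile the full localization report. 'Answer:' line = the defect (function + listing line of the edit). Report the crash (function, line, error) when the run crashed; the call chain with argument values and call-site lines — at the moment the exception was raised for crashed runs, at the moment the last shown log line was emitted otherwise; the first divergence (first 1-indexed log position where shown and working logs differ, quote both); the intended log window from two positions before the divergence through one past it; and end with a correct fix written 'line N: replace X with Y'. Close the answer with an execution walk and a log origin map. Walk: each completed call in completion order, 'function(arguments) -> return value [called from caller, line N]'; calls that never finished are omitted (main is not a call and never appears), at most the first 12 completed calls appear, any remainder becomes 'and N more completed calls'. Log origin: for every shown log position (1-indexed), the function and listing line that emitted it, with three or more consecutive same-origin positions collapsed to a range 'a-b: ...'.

Answer: the defect is in sum_active at line 29.
Key fact: Everything matches until log position 8, which reads 'collect_span: inputs 1 and 1' in place of 'collect_span: inputs 1 and -13'.
Call chain: main -> trim_outliers(0, 3) (called at line 46).
First divergence: position 8 — the shown line 'collect_span: inputs 1 and 1' should read 'collect_span: inputs 1 and -13'.
Intended log window:
  6: stage values: 1 and 14
  7: sum_active: inputs 1 and 14
  8: collect_span: inputs 1 and -13
  9: driver got -12
Execution walk:
  grade_run([9, 3, 1, 2]) -> 1  [called from main, line 41]
  weigh_samples([9, 3, 1, 2], 1) -> 14  [called from main, line 42]
  collect_span(1, 1) -> 0  [called from sum_active, line 29]
  sum_active(1, 14) -> 0  [called from main, line 44]
  trim_outliers(0, 3) -> 0  [called from main, line 46]
Log origins:
  1: emitted by main (line 40)
  2: emitted by grade_run (line 2)
  3: emitted by grade_run (line 7)
  4: emitted by weigh_samples (line 11)
  5: emitted by weigh_samples (line 16)
  6: emitted by main (line 43)
  7: emitted by sum_active (line 26)
  8: emitted by collect_span (line 20)
  9: emitted by main (line 45)
  10: emitted by trim_outliers (line 32)
A correct fix: line 29: replace `collect_span(slot, slot)` with `collect_span(slot, seed_v)`.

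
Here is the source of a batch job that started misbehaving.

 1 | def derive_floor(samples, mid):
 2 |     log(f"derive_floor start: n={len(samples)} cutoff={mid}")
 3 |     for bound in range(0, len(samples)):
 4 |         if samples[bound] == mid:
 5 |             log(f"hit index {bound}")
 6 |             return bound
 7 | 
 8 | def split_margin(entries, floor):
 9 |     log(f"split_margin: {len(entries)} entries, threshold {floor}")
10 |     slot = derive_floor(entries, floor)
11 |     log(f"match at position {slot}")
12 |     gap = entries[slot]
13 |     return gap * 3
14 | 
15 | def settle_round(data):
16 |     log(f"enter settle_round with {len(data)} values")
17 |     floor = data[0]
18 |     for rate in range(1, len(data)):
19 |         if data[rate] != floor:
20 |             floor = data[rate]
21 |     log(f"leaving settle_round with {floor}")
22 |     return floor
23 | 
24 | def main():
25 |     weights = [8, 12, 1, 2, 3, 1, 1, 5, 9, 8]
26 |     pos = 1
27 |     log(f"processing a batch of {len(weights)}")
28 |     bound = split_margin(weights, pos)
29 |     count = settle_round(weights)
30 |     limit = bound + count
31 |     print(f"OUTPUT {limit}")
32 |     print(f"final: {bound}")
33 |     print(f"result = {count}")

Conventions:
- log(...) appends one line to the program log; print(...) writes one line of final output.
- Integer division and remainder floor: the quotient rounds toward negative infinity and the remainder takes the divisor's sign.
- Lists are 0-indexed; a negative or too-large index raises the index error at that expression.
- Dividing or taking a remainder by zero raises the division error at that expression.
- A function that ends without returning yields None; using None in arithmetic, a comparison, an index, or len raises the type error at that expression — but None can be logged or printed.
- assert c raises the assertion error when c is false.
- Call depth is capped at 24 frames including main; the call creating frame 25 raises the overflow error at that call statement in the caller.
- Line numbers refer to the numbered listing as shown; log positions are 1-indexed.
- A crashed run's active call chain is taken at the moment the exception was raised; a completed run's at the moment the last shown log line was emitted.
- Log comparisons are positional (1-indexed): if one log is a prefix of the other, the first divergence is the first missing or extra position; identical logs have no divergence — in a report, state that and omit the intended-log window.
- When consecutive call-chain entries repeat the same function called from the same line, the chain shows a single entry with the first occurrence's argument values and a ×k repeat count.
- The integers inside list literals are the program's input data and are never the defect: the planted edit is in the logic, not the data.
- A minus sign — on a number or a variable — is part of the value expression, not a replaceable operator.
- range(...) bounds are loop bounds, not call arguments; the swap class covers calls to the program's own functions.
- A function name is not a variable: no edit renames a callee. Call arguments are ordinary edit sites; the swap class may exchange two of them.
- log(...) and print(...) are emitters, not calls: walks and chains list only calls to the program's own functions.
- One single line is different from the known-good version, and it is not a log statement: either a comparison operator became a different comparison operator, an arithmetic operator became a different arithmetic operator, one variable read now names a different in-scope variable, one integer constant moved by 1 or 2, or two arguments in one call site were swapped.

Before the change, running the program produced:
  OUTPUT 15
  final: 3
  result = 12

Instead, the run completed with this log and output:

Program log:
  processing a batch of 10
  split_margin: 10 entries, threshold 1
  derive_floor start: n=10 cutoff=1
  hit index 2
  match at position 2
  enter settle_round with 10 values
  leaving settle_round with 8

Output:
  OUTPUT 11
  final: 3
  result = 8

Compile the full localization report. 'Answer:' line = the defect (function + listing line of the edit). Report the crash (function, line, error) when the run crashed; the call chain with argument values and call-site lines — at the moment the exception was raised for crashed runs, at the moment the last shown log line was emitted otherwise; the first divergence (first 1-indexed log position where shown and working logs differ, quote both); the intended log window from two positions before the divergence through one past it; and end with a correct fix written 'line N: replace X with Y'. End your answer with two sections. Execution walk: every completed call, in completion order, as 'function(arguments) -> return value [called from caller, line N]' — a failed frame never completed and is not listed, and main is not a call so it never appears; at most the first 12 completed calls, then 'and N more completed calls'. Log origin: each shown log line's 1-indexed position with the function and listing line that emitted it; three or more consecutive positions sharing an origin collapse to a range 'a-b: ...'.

Answer: the defect is in settle_round at line 19.
Core observation: Everything matches until log position 7, which reads 'leaving settle_round with 8' in place of 'leaving settle_round with 12'.
Call chain: main -> settle_round([8, 12, 1, 2, 3, 1, 1, 5, 9, 8]) (called at line 29).
First divergence: position 7; shown 'leaving settle_round with 8' vs intended 'leaving settle_round with 12'.
Intended log window:
  5: match at position 2
  6: enter settle_round with 10 values
  7: leaving settle_round with 12
Execution walk:
  derive_floor([8, 12, 1, 2, 3, 1, 1, 5, 9, 8], 1) -> 2  [called from split_margin, line 10]
  split_margin([8, 12, 1, 2, 3, 1, 1, 5, 9, 8], 1) -> 3  [called from main, line 28]
  settle_round([8, 12, 1, 2, 3, 1, 1, 5, 9, 8]) -> 8  [called from main, line 29]
Log origin:
  1: from main, line 27
  2: from split_margin, line 9
  3: from derive_floor, line 2
  4: from derive_floor, line 5
  5: from split_margin, line 11
  6: from settle_round, line 16
  7: from settle_round, line 21
A correct fix: line 19: replace `!=` with `>`.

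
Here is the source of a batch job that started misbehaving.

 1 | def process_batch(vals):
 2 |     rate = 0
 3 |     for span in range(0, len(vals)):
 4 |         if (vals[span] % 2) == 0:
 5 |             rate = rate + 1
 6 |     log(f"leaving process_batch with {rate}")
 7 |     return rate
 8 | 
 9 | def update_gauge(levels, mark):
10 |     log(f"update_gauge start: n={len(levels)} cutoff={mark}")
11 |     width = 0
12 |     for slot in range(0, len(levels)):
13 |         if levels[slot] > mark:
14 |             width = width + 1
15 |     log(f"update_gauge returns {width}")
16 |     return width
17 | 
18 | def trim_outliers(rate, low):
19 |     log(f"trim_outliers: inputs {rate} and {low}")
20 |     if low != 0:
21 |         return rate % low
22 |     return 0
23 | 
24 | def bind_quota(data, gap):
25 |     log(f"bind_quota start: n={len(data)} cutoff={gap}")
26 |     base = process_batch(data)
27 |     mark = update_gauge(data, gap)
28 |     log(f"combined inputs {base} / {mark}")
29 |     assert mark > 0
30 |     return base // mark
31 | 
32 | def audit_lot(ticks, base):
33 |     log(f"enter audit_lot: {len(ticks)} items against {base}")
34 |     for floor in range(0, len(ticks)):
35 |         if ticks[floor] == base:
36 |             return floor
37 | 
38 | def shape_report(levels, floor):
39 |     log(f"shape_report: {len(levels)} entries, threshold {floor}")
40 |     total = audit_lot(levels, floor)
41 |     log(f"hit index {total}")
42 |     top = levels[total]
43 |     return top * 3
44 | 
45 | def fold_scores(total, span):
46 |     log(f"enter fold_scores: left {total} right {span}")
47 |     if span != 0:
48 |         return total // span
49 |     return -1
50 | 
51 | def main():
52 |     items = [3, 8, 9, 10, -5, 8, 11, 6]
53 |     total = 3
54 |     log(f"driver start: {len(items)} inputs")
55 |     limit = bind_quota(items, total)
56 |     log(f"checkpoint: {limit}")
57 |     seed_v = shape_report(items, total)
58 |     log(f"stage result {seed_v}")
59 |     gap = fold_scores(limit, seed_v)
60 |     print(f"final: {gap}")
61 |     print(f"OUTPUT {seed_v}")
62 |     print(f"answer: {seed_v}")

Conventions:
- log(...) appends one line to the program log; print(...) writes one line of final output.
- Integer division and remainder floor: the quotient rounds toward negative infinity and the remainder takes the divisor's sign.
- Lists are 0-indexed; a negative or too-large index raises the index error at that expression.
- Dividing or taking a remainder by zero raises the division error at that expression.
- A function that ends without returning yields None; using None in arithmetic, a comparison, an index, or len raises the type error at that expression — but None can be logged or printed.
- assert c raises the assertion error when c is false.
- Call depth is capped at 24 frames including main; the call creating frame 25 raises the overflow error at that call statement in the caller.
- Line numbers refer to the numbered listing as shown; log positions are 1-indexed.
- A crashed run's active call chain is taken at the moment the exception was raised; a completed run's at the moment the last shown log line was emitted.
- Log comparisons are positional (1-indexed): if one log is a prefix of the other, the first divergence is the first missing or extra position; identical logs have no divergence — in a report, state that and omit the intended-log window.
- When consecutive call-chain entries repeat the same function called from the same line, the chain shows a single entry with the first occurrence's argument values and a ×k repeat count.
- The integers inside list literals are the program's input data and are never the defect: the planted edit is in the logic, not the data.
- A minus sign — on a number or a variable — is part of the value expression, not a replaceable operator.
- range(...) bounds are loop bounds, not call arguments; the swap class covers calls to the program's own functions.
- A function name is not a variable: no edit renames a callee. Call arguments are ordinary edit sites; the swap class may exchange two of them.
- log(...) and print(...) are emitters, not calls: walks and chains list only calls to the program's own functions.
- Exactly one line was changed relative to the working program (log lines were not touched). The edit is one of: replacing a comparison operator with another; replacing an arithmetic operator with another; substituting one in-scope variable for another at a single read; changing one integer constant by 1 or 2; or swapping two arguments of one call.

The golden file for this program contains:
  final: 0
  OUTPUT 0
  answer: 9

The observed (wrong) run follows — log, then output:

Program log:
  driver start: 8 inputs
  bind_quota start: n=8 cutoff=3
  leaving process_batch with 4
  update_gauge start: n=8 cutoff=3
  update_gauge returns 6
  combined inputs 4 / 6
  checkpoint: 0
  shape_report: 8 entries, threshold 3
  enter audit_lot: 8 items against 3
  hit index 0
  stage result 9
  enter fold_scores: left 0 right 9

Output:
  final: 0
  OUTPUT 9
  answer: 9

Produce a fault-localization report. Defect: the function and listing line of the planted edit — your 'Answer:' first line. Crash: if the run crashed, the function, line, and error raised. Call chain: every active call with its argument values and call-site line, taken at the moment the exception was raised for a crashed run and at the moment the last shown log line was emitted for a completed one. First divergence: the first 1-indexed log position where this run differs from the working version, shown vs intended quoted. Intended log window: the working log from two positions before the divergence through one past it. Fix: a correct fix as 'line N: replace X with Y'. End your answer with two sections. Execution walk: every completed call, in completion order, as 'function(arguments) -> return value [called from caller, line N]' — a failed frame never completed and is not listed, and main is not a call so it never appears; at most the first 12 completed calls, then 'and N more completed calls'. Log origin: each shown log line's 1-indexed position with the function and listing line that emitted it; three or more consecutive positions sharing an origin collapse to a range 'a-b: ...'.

Answer: the defect is in main at line 61.
Key fact: The two runs log identically and part ways only at the printed values.
Call chain: main -> fold_scores(0, 9) (called at line 59).
First divergence: none (the log streams are identical).
Execution walk:
  process_batch([3, 8, 9, 10, -5, 8, 11, 6]) -> 4  [called from bind_quota, line 26]
  update_gauge([3, 8, 9, 10, -5, 8, 11, 6], 3) -> 6  [called from bind_quota, line 27]
  bind_quota([3, 8, 9, 10, -5, 8, 11, 6], 3) -> 0  [called from main, line 55]
  audit_lot([3, 8, 9, 10, -5, 8, 11, 6], 3) -> 0  [called from shape_report, line 40]
  shape_report([3, 8, 9, 10, -5, 8, 11, 6], 3) -> 9  [called from main, line 57]
  fold_scores(0, 9) -> 0  [called from main, line 59]
Origin of each log line:
  1 — main, line 54
  2 — bind_quota, line 25
  3 — process_batch, line 6
  4 — update_gauge, line 10
  5 — update_gauge, line 15
  6 — bind_quota, line 28
  7 — main, line 56
  8 — shape_report, line 39
  9 — audit_lot, line 33
  10 — shape_report, line 41
  11 — main, line 58
  12 — fold_scores, line 46
A correct fix: line 61: replace `seed_v` with `limit`.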